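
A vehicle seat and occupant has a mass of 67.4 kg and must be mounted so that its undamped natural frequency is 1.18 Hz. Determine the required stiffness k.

3700 N/m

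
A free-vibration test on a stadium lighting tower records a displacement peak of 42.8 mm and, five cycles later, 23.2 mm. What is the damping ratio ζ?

0.0195

Logarithmic decrement δ = (1/n)·ln(x₀/x_n) = (1/5)·ln(42.8/23.2) = (1/5)·ln(1.845) = 0.1225.
ζ = δ/√(4π² + δ²) = 0.1225/√(39.48 + 0.0150) = 0.1225/6.284 = 0.01949.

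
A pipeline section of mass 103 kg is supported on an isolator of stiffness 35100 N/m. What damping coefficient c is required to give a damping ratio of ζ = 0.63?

2400 N·s/m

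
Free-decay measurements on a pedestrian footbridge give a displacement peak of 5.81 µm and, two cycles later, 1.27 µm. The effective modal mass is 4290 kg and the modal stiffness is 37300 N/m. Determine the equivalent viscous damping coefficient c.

Logarithmic decrement δ = (1/n)·ln(x₀/x_n) = (1/2)·ln(5.81/1.27) = (1/2)·ln(4.575) = 0.7603.
ζ = δ/√(4π² + δ²) = 0.7603/√(39.48 + 0.578) = 0.7603/6.329 = 0.1201.
c = ζ · 2√(km) = 0.1201 × 2√(37300 × 4290) = 0.1201 × 25300 = 3039 N·s/m.

3040 N·s/m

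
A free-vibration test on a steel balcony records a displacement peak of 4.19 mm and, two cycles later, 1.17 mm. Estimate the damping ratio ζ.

0.101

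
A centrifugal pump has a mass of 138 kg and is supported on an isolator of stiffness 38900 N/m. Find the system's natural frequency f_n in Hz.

ω_n = √(k/m) = √(38900/138) = √281.9 = 16.79 rad/s.
f_n = ω_n/(2π) = 16.79/6.283 = 2.672 Hz.

2.67 Hz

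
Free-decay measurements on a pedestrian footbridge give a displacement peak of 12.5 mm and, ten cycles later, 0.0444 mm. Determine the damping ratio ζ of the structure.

0.0894

Logarithmic decrement δ = (1/n)·ln(x₀/x_n) = (1/10)·ln(12.5/0.0444) = (1/10)·ln(281.5) = 0.5640.
ζ = δ/√(4π² + δ²) = 0.5640/√(39.48 + 0.318) = 0.5640/6.308 = 0.08941.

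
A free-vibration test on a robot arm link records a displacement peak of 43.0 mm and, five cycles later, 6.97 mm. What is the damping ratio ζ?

0.0578

Logarithmic decrement δ = (1/n)·ln(x₀/x_n) = (1/5)·ln(43.0/6.97) = (1/5)·ln(6.169) = 0.3639.
ζ = δ/√(4π² + δ²) = 0.3639/√(39.48 + 0.132) = 0.3639/6.294 = 0.05782.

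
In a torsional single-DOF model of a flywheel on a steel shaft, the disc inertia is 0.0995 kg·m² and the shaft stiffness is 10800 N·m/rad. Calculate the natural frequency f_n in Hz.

ω_n = √(k_t/J) = √(10800/0.0995) = √108500 = 329.5 rad/s.
f_n = ω_n/(2π) = 329.5/6.283 = 52.43 Hz.

52.4 Hz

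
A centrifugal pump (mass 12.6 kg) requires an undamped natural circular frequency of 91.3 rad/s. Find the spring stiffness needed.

105000 N/m

k = m·ω_n² = 12.6 × 91.30² = 12.6 × 8336 = 105000 N/m.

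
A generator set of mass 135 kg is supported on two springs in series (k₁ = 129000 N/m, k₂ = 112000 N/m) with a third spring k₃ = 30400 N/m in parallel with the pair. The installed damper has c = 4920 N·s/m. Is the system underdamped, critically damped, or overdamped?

underdamped

Series pair: k_s = k₁k₂/(k₁+k₂) = (129000)(112000)/(129000 + 112000) = 59950 N/m. In parallel with k₃: k_eq = 59950 + 30400 = 90350 N/m.
c_c = 2√(k_eq·m) = 6985 N·s/m; ζ = c/c_c = 4920/6985 = 0.704.
Since ζ < 1 the system is underdamped.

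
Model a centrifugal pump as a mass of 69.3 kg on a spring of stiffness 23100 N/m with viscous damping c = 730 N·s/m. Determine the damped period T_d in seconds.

ω_n = √(k/m) = √(23100/69.3) = 18.26 rad/s.
Critical damping c_c = 2√(k·m) = 2√(23100 × 69.3) = 2530 N·s/m, so ζ = c/c_c = 730/2530 = 0.2885.
ω_d = ω_n√(1 − ζ²) = 18.26 × √(1 − 0.0832) = 17.48 rad/s.
T_d = 2π/ω_d = 0.3594 s.

0.359 s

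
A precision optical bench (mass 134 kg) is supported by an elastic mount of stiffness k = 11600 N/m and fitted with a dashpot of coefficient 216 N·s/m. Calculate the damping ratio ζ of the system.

0.0866

ω_n = √(k/m) = √(11600/134) = 9.304 rad/s.
Critical damping c_c = 2√(k·m) = 2√(11600 × 134) = 2494 N·s/m, so ζ = c/c_c = 216/2494 = 0.08662.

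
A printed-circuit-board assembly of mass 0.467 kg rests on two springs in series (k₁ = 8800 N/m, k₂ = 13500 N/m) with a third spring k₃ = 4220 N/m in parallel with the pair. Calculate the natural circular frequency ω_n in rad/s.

143 rad/s

Series pair: k_s = k₁k₂/(k₁+k₂) = (8800)(13500)/(8800 + 13500) = 5327 N/m. In parallel with k₃: k_eq = 5327 + 4220 = 9547 N/m.
ω_n = √(k_eq/m) = √(9547/0.467) = √20440 = 143.0 rad/s.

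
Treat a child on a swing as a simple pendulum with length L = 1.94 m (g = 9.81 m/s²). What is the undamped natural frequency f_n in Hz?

For a simple pendulum ω_n = √(g/L) = √(9.81/1.94) = √5.057 = 2.249 rad/s.
f_n = ω_n/(2π) = 2.249/6.283 = 0.3579 Hz.

0.358 Hz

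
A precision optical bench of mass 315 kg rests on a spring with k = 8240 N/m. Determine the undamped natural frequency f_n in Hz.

0.814 Hz

ω_n = √(k/m) = √(8240/315) = √26.16 = 5.115 rad/s.
f_n = ω_n/(2π) = 5.115/6.283 = 0.8140 Hz.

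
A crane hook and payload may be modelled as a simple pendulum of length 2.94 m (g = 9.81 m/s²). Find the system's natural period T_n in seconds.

3.44 s

For a simple pendulum ω_n = √(g/L) = √(9.81/2.94) = √3.337 = 1.827 rad/s.
T_n = 2π/ω_n = 6.283/1.827 = 3.440 s.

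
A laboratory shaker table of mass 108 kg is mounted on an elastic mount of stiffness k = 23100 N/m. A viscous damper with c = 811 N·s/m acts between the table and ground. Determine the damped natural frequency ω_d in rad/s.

14.1 rad/s

ω_n = √(k/m) = √(23100/108) = 14.62 rad/s.
Critical damping c_c = 2√(k·m) = 2√(23100 × 108) = 3159 N·s/m, so ζ = c/c_c = 811/3159 = 0.2567.
ω_d = ω_n√(1 − ζ²) = 14.62 × √(1 − 0.0659) = 14.13 rad/s.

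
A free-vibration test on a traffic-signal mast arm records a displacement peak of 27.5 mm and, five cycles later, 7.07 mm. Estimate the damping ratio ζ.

0.0432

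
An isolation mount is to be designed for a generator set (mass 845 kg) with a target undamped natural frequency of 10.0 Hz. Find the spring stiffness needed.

ω_n = 2πf_n = 2π × 10.0 = 62.83 rad/s.
k = m·ω_n² = 845 × 62.83² = 845 × 3948 = 3336000 N/m.

3340000 N/m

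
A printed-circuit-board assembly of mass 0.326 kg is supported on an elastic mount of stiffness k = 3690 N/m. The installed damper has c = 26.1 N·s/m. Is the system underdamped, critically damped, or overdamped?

c_c = 2√(k·m) = 69.37 N·s/m; ζ = c/c_c = 26.1/69.37 = 0.376.
Since ζ < 1 the system is underdamped.

underdamped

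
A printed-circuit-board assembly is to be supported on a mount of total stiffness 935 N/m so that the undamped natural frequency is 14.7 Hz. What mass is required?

0.110 kg

ω_n = 2πf_n = 2π × 14.7 = 92.36 rad/s.
m = k/ω_n² = 935/92.36² = 935/8531 = 0.1096 kg.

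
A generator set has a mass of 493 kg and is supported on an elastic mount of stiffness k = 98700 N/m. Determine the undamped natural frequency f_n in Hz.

2.25 Hz

ω_n = √(k/m) = √(98700/493) = √200.2 = 14.15 rad/s.
f_n = ω_n/(2π) = 14.15/6.283 = 2.252 Hz.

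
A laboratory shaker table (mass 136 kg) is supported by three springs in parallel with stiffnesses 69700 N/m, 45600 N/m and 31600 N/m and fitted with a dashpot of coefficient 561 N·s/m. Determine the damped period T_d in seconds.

0.192 s

Parallel springs add: k_eq = 69700 + 45600 + 31600 = 146900 N/m.
ω_n = √(k_eq/m) = √(146900/136) = 32.87 rad/s.
Critical damping c_c = 2√(k_eq·m) = 2√(146900 × 136) = 8939 N·s/m, so ζ = c/c_c = 561/8939 = 0.06276.
ω_d = ω_n√(1 − ζ²) = 32.87 × √(1 − 0.00394) = 32.80 rad/s.
T_d = 2π/ω_d = 0.1916 s.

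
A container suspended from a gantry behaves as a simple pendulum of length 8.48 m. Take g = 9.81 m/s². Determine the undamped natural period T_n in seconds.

5.84 s

For a simple pendulum ω_n = √(g/L) = √(9.81/8.48) = √1.157 = 1.076 rad/s.
T_n = 2π/ω_n = 6.283/1.076 = 5.842 s.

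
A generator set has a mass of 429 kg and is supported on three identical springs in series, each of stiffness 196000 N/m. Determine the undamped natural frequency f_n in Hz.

Series springs: 1/k_eq = 3/196000, so k_eq = 196000/3 = 65330 N/m.
ω_n = √(k_eq/m) = √(65330/429) = √152.3 = 12.34 rad/s.
f_n = ω_n/(2π) = 12.34/6.283 = 1.964 Hz.

1.96 Hz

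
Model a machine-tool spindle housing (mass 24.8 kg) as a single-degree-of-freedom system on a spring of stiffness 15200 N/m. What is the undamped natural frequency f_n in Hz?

3.94 Hz

ω_n = √(k/m) = √(15200/24.8) = √612.9 = 24.76 rad/s.
f_n = ω_n/(2π) = 24.76/6.283 = 3.940 Hz.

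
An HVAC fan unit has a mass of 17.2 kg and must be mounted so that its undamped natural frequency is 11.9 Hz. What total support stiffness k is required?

96200 N/m

ω_n = 2πf_n = 2π × 11.9 = 74.77 rad/s.
k = m·ω_n² = 17.2 × 74.77² = 17.2 × 5591 = 96160 N/m.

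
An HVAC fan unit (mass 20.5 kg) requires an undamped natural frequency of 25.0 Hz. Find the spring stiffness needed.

506000 N/m

ω_n = 2πf_n = 2π × 25.0 = 157.1 rad/s.
k = m·ω_n² = 20.5 × 157.1² = 20.5 × 24670 = 505800 N/m.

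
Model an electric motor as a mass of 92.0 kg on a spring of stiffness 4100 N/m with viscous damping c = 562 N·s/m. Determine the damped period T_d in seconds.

1.06 s

ω_n = √(k/m) = √(4100/92.0) = 6.676 rad/s.
Critical damping c_c = 2√(k·m) = 2√(4100 × 92.0) = 1228 N·s/m, so ζ = c/c_c = 562/1228 = 0.4575.
ω_d = ω_n√(1 − ζ²) = 6.676 × √(1 − 0.209) = 5.936 rad/s.
T_d = 2π/ω_d = 1.058 s.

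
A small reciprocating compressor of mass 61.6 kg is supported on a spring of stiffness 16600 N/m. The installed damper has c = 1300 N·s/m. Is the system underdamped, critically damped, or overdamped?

underdamped

c_c = 2√(k·m) = 2022 N·s/m; ζ = c/c_c = 1300/2022 = 0.643.
Since ζ < 1 the system is underdamped.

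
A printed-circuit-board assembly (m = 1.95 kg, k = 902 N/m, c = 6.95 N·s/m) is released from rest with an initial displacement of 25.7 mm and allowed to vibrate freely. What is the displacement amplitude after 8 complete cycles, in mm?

0.393 mm

ζ = c/(2√(km)) = 6.95/(2√(902 × 1.95)) = 6.95/83.88 = 0.08286.
Logarithmic decrement δ = 2πζ/√(1 − ζ²) = 2π × 0.08286/√(1 − 0.00687) = 0.5224.
After n cycles, x_n/x₀ = e^(−nδ), so x_8 = 25.7 × e^(−8 × 0.5224) = 25.7 × 0.01531 = 0.3935 mm.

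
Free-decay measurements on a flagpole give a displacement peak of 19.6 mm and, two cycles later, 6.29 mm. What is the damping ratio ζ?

Logarithmic decrement δ = (1/n)·ln(x₀/x_n) = (1/2)·ln(19.6/6.29) = (1/2)·ln(3.116) = 0.5683.
ζ = δ/√(4π² + δ²) = 0.5683/√(39.48 + 0.323) = 0.5683/6.309 = 0.09008.

0.0901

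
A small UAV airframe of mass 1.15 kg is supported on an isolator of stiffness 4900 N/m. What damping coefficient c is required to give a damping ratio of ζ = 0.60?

90.1 N·s/m

c_c = 2√(k·m) = 2√(4900 × 1.15) = 150.1 N·s/m.
c = ζ·c_c = 0.60 × 150.1 = 90.08 N·s/m.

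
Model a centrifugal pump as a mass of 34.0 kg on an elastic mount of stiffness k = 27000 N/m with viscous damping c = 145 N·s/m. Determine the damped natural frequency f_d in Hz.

ω_n = √(k/m) = √(27000/34.0) = 28.18 rad/s.
Critical damping c_c = 2√(k·m) = 2√(27000 × 34.0) = 1916 N·s/m, so ζ = c/c_c = 145/1916 = 0.07567.
ω_d = ω_n√(1 − ζ²) = 28.18 × √(1 − 0.00573) = 28.10 rad/s.
f_d = ω_d/(2π) = 4.472 Hz.

4.47 Hz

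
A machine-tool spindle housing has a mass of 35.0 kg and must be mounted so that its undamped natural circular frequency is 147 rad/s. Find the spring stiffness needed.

k = m·ω_n² = 35.0 × 147.0² = 35.0 × 21610 = 756300 N/m.

756000 N/m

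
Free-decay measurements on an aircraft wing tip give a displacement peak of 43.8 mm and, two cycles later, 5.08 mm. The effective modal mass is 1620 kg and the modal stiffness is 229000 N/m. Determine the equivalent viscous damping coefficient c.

Logarithmic decrement δ = (1/n)·ln(x₀/x_n) = (1/2)·ln(43.8/5.08) = (1/2)·ln(8.622) = 1.077.
ζ = δ/√(4π² + δ²) = 1.077/√(39.48 + 1.16) = 1.077/6.375 = 0.1690.
c = ζ · 2√(km) = 0.1690 × 2√(229000 × 1620) = 0.1690 × 38520 = 6509 N·s/m.

6510 N·s/m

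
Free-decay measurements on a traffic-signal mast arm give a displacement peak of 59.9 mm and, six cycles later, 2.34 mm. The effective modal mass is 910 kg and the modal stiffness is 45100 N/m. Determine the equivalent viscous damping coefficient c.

Logarithmic decrement δ = (1/n)·ln(x₀/x_n) = (1/6)·ln(59.9/2.34) = (1/6)·ln(25.60) = 0.5404.
ζ = δ/√(4π² + δ²) = 0.5404/√(39.48 + 0.292) = 0.5404/6.306 = 0.08569.
c = ζ · 2√(km) = 0.08569 × 2√(45100 × 910) = 0.08569 × 12810 = 1098 N·s/m.

1100 N·s/m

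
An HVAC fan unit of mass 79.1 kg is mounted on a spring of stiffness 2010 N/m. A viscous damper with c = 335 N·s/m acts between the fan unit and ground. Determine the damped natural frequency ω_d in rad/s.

ω_n = √(k/m) = √(2010/79.1) = 5.041 rad/s.
Critical damping c_c = 2√(k·m) = 2√(2010 × 79.1) = 797.5 N·s/m, so ζ = c/c_c = 335/797.5 = 0.4201.
ω_d = ω_n√(1 − ζ²) = 5.041 × √(1 − 0.176) = 4.575 rad/s.

4.57 rad/s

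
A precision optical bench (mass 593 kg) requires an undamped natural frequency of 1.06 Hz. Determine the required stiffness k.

ω_n = 2πf_n = 2π × 1.06 = 6.660 rad/s.
k = m·ω_n² = 593 × 6.660² = 593 × 44.36 = 26300 N/m.

26300 N/m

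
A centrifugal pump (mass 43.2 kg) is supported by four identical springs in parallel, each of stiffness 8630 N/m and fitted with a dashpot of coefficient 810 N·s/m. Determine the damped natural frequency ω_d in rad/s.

26.7 rad/s

Parallel springs add: k_eq = 4 × 8630 = 34520 N/m.
ω_n = √(k_eq/m) = √(34520/43.2) = 28.27 rad/s.
Critical damping c_c = 2√(k_eq·m) = 2√(34520 × 43.2) = 2442 N·s/m, so ζ = c/c_c = 810/2442 = 0.3316.
ω_d = ω_n√(1 − ζ²) = 28.27 × √(1 − 0.110) = 26.67 rad/s.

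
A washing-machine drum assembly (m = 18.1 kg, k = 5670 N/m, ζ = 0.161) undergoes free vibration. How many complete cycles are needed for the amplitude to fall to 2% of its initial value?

4 cycles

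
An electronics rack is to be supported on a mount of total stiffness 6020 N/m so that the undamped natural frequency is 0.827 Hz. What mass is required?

223 kg

ω_n = 2πf_n = 2π × 0.827 = 5.196 rad/s.
m = k/ω_n² = 6020/5.196² = 6020/27.00 = 223.0 kg.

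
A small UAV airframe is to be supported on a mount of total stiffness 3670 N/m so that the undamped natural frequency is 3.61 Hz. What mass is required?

7.13 kg

ω_n = 2πf_n = 2π × 3.61 = 22.68 rad/s.
m = k/ω_n² = 3670/22.68² = 3670/514.5 = 7.133 kg.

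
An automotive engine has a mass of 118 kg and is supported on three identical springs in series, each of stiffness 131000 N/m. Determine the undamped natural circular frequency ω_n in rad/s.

19.2 rad/s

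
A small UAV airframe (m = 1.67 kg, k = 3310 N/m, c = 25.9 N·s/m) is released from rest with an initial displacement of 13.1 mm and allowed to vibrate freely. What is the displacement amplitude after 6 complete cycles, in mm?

ζ = c/(2√(km)) = 25.9/(2√(3310 × 1.67)) = 25.9/148.7 = 0.1742.
Logarithmic decrement δ = 2πζ/√(1 − ζ²) = 2π × 0.1742/√(1 − 0.0303) = 1.111.
After n cycles, x_n/x₀ = e^(−nδ), so x_6 = 13.1 × e^(−6 × 1.111) = 13.1 × 0.001270 = 0.01664 mm.

0.0166 mm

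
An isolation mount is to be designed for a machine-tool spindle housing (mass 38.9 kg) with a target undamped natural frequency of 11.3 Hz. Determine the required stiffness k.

196000 N/m

ω_n = 2πf_n = 2π × 11.3 = 71.00 rad/s.
k = m·ω_n² = 38.9 × 71.00² = 38.9 × 5041 = 196100 N/m.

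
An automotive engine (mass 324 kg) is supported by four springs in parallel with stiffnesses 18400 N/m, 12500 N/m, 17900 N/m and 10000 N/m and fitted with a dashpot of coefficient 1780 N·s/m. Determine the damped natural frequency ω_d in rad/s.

Parallel springs add: k_eq = 18400 + 12500 + 17900 + 10000 = 58800 N/m.
ω_n = √(k_eq/m) = √(58800/324) = 13.47 rad/s.
Critical damping c_c = 2√(k_eq·m) = 2√(58800 × 324) = 8730 N·s/m, so ζ = c/c_c = 1780/8730 = 0.2039.
ω_d = ω_n√(1 − ζ²) = 13.47 × √(1 − 0.0416) = 13.19 rad/s.

13.2 rad/s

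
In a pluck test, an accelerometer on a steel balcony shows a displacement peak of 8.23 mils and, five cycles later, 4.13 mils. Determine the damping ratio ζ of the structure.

0.0219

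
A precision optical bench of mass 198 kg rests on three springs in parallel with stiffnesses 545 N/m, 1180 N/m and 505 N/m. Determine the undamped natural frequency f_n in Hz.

0.534 Hz

Parallel springs add: k_eq = 545 + 1180 + 505 = 2230 N/m.
ω_n = √(k_eq/m) = √(2230/198) = √11.26 = 3.356 rad/s.
f_n = ω_n/(2π) = 3.356/6.283 = 0.5341 Hz.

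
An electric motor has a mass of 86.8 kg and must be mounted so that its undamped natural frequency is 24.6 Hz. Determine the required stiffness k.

ω_n = 2πf_n = 2π × 24.6 = 154.6 rad/s.
k = m·ω_n² = 86.8 × 154.6² = 86.8 × 23890 = 2074000 N/m.

2070000 N/m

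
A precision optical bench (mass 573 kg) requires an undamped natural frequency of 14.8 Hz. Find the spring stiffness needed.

4950000 N/m

ω_n = 2πf_n = 2π × 14.8 = 92.99 rad/s.
k = m·ω_n² = 573 × 92.99² = 573 × 8647 = 4955000 N/m.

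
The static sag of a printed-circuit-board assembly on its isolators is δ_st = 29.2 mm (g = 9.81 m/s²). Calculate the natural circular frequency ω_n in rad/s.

ω_n = √(g/δ_st) = √(9.81/0.0292) = √336.0 = 18.33 rad/s.

18.3 rad/s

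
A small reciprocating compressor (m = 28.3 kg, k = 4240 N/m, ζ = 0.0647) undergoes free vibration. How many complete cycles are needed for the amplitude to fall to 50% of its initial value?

Logarithmic decrement δ = 2πζ/√(1 − ζ²) = 2π × 0.06470/√(1 − 0.00419) = 0.4074.
x_n/x₀ = e^(−nδ) ≤ 0.5; take ln: n ≥ ln(1/0.5)/δ = 0.6931/0.4074 = 1.701.
So 2 complete cycles are required.

2 cycles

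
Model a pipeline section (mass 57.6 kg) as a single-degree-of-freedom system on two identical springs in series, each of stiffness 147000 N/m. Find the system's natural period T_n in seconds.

Series springs: 1/k_eq = 2/147000, so k_eq = 147000/2 = 73500 N/m.
ω_n = √(k_eq/m) = √(73500/57.6) = √1276 = 35.72 rad/s.
T_n = 2π/ω_n = 6.283/35.72 = 0.1759 s.

0.176 s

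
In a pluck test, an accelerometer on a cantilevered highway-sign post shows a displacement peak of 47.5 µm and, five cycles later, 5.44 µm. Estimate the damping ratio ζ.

0.0688

Logarithmic decrement δ = (1/n)·ln(x₀/x_n) = (1/5)·ln(47.5/5.44) = (1/5)·ln(8.732) = 0.4334.
ζ = δ/√(4π² + δ²) = 0.4334/√(39.48 + 0.188) = 0.4334/6.298 = 0.06881.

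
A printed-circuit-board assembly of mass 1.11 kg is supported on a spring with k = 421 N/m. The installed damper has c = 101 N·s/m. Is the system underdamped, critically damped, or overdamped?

overdamped

c_c = 2√(k·m) = 43.23 N·s/m; ζ = c/c_c = 101/43.23 = 2.34.
Since ζ > 1 the system is overdamped.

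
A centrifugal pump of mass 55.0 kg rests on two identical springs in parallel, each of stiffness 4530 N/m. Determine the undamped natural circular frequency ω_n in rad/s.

12.8 rad/s

Parallel springs add: k_eq = 2 × 4530 = 9060 N/m.
ω_n = √(k_eq/m) = √(9060/55.0) = √164.7 = 12.83 rad/s.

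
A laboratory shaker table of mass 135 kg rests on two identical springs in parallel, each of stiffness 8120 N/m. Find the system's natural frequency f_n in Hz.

Parallel springs add: k_eq = 2 × 8120 = 16240 N/m.
ω_n = √(k_eq/m) = √(16240/135) = √120.3 = 10.97 rad/s.
f_n = ω_n/(2π) = 10.97/6.283 = 1.746 Hz.

1.75 Hz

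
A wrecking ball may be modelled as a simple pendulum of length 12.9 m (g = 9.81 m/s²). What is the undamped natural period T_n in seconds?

7.21 s

For a simple pendulum ω_n = √(g/L) = √(9.81/12.9) = √0.7605 = 0.8720 rad/s.
T_n = 2π/ω_n = 6.283/0.8720 = 7.205 s.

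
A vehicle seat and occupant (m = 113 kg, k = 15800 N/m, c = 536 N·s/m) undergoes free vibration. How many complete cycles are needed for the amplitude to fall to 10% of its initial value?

ζ = c/(2√(km)) = 536/(2√(15800 × 113)) = 536/2672 = 0.2006.
Logarithmic decrement δ = 2πζ/√(1 − ζ²) = 2π × 0.2006/√(1 − 0.0402) = 1.286.
x_n/x₀ = e^(−nδ) ≤ 0.1; take ln: n ≥ ln(1/0.1)/δ = 2.303/1.286 = 1.790.
So 2 complete cycles are required.

2 cycles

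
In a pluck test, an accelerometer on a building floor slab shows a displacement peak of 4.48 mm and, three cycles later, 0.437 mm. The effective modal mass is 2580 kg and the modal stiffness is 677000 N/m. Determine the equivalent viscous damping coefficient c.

Logarithmic decrement δ = (1/n)·ln(x₀/x_n) = (1/3)·ln(4.48/0.437) = (1/3)·ln(10.25) = 0.7758.
ζ = δ/√(4π² + δ²) = 0.7758/√(39.48 + 0.602) = 0.7758/6.331 = 0.1225.
c = ζ · 2√(km) = 0.1225 × 2√(677000 × 2580) = 0.1225 × 83590 = 10240 N·s/m.

10200 N·s/m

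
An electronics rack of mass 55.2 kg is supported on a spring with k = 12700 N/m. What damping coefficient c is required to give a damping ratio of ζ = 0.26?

435 N·s/m

c_c = 2√(k·m) = 2√(12700 × 55.2) = 1675 N·s/m.
c = ζ·c_c = 0.26 × 1675 = 435.4 N·s/m.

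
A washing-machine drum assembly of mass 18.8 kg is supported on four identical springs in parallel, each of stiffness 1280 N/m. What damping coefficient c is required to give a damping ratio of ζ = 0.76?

Parallel springs add: k_eq = 4 × 1280 = 5120 N/m.
c_c = 2√(k_eq·m) = 2√(5120 × 18.8) = 620.5 N·s/m.
c = ζ·c_c = 0.76 × 620.5 = 471.6 N·s/m.

472 N·s/m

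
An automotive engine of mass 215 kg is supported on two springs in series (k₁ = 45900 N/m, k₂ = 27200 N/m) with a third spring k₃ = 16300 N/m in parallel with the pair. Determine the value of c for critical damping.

5360 N·s/m

Series pair: k_s = k₁k₂/(k₁+k₂) = (45900)(27200)/(45900 + 27200) = 17080 N/m. In parallel with k₃: k_eq = 17080 + 16300 = 33380 N/m.
c_c = 2√(k_eq·m) = 2√(33380 × 215) = 2 × 2679 = 5358 N·s/m.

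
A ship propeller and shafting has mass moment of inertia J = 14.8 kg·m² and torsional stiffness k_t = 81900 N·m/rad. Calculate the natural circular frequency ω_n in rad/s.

74.4 rad/s

ω_n = √(k_t/J) = √(81900/14.8) = √5534 = 74.39 rad/s.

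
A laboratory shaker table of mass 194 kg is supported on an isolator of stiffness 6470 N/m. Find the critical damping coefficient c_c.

2240 N·s/m

c_c = 2√(k·m) = 2√(6470 × 194) = 2 × 1120 = 2241 N·s/m.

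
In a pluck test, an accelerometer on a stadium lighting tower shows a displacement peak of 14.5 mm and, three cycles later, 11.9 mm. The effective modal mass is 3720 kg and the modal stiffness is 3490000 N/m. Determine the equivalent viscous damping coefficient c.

Logarithmic decrement δ = (1/n)·ln(x₀/x_n) = (1/3)·ln(14.5/11.9) = (1/3)·ln(1.218) = 0.06587.
ζ = δ/√(4π² + δ²) = 0.06587/√(39.48 + 0.00434) = 0.06587/6.284 = 0.01048.
c = ζ · 2√(km) = 0.01048 × 2√(3490000 × 3720) = 0.01048 × 227900 = 2389 N·s/m.

2390 N·s/m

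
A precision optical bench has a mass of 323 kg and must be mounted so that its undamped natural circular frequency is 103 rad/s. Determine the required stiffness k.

k = m·ω_n² = 323 × 103.0² = 323 × 10610 = 3427000 N/m.

3430000 N/m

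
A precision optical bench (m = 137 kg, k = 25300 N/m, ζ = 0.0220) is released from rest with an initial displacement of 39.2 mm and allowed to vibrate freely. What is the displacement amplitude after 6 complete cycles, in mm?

Logarithmic decrement δ = 2πζ/√(1 − ζ²) = 2π × 0.02200/√(1 − 0.000484) = 0.1383.
After n cycles, x_n/x₀ = e^(−nδ), so x_6 = 39.2 × e^(−6 × 0.1383) = 39.2 × 0.4362 = 17.10 mm.

17.1 mm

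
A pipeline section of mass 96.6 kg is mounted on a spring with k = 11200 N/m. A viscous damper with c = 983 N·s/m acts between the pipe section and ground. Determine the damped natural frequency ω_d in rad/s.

9.49 rad/s

ω_n = √(k/m) = √(11200/96.6) = 10.77 rad/s.
Critical damping c_c = 2√(k·m) = 2√(11200 × 96.6) = 2080 N·s/m, so ζ = c/c_c = 983/2080 = 0.4725.
ω_d = ω_n√(1 − ζ²) = 10.77 × √(1 − 0.223) = 9.490 rad/s.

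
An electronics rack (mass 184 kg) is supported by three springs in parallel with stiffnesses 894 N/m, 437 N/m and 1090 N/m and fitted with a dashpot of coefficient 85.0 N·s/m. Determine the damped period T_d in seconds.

Parallel springs add: k_eq = 894 + 437 + 1090 = 2421 N/m.
ω_n = √(k_eq/m) = √(2421/184) = 3.627 rad/s.
Critical damping c_c = 2√(k_eq·m) = 2√(2421 × 184) = 1335 N·s/m, so ζ = c/c_c = 85.0/1335 = 0.06368.
ω_d = ω_n√(1 − ζ²) = 3.627 × √(1 − 0.00405) = 3.620 rad/s.
T_d = 2π/ω_d = 1.736 s.

1.74 s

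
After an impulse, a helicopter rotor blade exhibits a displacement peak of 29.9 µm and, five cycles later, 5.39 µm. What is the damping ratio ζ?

Logarithmic decrement δ = (1/n)·ln(x₀/x_n) = (1/5)·ln(29.9/5.39) = (1/5)·ln(5.547) = 0.3427.
ζ = δ/√(4π² + δ²) = 0.3427/√(39.48 + 0.117) = 0.3427/6.293 = 0.05446.

0.0545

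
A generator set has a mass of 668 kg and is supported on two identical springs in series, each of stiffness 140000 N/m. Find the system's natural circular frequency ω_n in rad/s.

10.2 rad/s

Series springs: 1/k_eq = 2/140000, so k_eq = 140000/2 = 70000 N/m.
ω_n = √(k_eq/m) = √(70000/668) = √104.8 = 10.24 rad/s.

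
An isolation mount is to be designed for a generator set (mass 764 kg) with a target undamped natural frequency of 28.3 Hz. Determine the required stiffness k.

ω_n = 2πf_n = 2π × 28.3 = 177.8 rad/s.
k = m·ω_n² = 764 × 177.8² = 764 × 31620 = 24160000 N/m.

24200000 N/m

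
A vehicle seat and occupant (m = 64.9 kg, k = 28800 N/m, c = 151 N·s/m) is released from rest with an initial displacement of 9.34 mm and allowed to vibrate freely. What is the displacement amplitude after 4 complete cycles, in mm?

2.33 mm

ζ = c/(2√(km)) = 151/(2√(28800 × 64.9)) = 151/2734 = 0.05522.
Logarithmic decrement δ = 2πζ/√(1 − ζ²) = 2π × 0.05522/√(1 − 0.00305) = 0.3475.
After n cycles, x_n/x₀ = e^(−nδ), so x_4 = 9.34 × e^(−4 × 0.3475) = 9.34 × 0.2491 = 2.326 mm.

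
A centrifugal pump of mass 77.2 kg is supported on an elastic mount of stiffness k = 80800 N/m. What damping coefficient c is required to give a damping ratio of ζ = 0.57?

2850 N·s/m

c_c = 2√(k·m) = 2√(80800 × 77.2) = 4995 N·s/m.
c = ζ·c_c = 0.57 × 4995 = 2847 N·s/m.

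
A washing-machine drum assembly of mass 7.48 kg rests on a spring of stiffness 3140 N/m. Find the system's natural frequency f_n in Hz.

3.26 Hz

ω_n = √(k/m) = √(3140/7.48) = √419.8 = 20.49 rad/s.
f_n = ω_n/(2π) = 20.49/6.283 = 3.261 Hz.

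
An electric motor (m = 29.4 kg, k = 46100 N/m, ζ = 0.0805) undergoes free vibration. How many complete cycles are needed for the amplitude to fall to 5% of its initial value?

Logarithmic decrement δ = 2πζ/√(1 − ζ²) = 2π × 0.08050/√(1 − 0.00648) = 0.5074.
x_n/x₀ = e^(−nδ) ≤ 0.05; take ln: n ≥ ln(1/0.05)/δ = 2.996/0.5074 = 5.904.
So 6 complete cycles are required.

6 cycles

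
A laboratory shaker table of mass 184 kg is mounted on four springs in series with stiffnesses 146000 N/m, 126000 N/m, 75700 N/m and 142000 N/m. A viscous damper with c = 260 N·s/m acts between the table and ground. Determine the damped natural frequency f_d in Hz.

1.98 Hz

Series springs: 1/k_eq = 1/146000 + 1/126000 + 1/75700 + 1/142000 = 3.504×10^-5, so k_eq = 28540 N/m.
ω_n = √(k_eq/m) = √(28540/184) = 12.45 rad/s.
Critical damping c_c = 2√(k_eq·m) = 2√(28540 × 184) = 4583 N·s/m, so ζ = c/c_c = 260/4583 = 0.05673.
ω_d = ω_n√(1 − ζ²) = 12.45 × √(1 − 0.00322) = 12.43 rad/s.
f_d = ω_d/(2π) = 1.979 Hz.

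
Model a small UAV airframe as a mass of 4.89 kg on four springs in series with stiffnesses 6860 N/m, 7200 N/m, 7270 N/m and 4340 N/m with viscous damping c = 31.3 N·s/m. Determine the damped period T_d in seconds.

Series springs: 1/k_eq = 1/6860 + 1/7200 + 1/7270 + 1/4340 = 0.0006526, so k_eq = 1532 N/m.
ω_n = √(k_eq/m) = √(1532/4.89) = 17.70 rad/s.
Critical damping c_c = 2√(k_eq·m) = 2√(1532 × 4.89) = 173.1 N·s/m, so ζ = c/c_c = 31.3/173.1 = 0.1808.
ω_d = ω_n√(1 − ζ²) = 17.70 × √(1 − 0.0327) = 17.41 rad/s.
T_d = 2π/ω_d = 0.3609 s.

0.361 s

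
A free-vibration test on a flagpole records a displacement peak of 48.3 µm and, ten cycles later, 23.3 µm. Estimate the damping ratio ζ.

0.0116

Logarithmic decrement δ = (1/n)·ln(x₀/x_n) = (1/10)·ln(48.3/23.3) = (1/10)·ln(2.073) = 0.07290.
ζ = δ/√(4π² + δ²) = 0.07290/√(39.48 + 0.00531) = 0.07290/6.284 = 0.01160.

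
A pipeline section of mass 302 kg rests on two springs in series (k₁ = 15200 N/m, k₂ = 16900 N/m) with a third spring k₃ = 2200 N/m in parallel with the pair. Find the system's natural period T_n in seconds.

Series pair: k_s = k₁k₂/(k₁+k₂) = (15200)(16900)/(15200 + 16900) = 8002 N/m. In parallel with k₃: k_eq = 8002 + 2200 = 10200 N/m.
ω_n = √(k_eq/m) = √(10200/302) = √33.78 = 5.812 rad/s.
T_n = 2π/ω_n = 6.283/5.812 = 1.081 s.

1.08 s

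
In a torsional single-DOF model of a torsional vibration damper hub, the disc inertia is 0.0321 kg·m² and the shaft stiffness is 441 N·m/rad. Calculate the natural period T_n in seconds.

ω_n = √(k_t/J) = √(441/0.0321) = √13740 = 117.2 rad/s.
T_n = 2π/ω_n = 6.283/117.2 = 0.05361 s.

0.0536 s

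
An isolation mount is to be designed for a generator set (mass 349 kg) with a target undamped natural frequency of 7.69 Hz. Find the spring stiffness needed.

ω_n = 2πf_n = 2π × 7.69 = 48.32 rad/s.
k = m·ω_n² = 349 × 48.32² = 349 × 2335 = 814800 N/m.

815000 N/m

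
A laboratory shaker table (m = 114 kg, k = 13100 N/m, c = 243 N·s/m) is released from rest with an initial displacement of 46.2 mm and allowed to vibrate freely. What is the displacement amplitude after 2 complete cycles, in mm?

ζ = c/(2√(km)) = 243/(2√(13100 × 114)) = 243/2444 = 0.09942.
Logarithmic decrement δ = 2πζ/√(1 − ζ²) = 2π × 0.09942/√(1 − 0.00988) = 0.6278.
After n cycles, x_n/x₀ = e^(−nδ), so x_2 = 46.2 × e^(−2 × 0.6278) = 46.2 × 0.2849 = 13.16 mm.

13.2 mm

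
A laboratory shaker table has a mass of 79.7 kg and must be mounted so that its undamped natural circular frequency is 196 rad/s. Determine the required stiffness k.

k = m·ω_n² = 79.7 × 196.0² = 79.7 × 38420 = 3062000 N/m.

3060000 N/m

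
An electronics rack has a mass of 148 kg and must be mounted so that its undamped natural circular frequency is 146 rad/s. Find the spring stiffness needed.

3150000 N/m

k = m·ω_n² = 148 × 146.0² = 148 × 21320 = 3155000 N/m.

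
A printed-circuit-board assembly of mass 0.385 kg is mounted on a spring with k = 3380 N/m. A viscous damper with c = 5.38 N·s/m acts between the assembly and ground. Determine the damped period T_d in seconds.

ω_n = √(k/m) = √(3380/0.385) = 93.70 rad/s.
Critical damping c_c = 2√(k·m) = 2√(3380 × 0.385) = 72.15 N·s/m, so ζ = c/c_c = 5.38/72.15 = 0.07457.
ω_d = ω_n√(1 − ζ²) = 93.70 × √(1 − 0.00556) = 93.44 rad/s.
T_d = 2π/ω_d = 0.06725 s.

0.0672 s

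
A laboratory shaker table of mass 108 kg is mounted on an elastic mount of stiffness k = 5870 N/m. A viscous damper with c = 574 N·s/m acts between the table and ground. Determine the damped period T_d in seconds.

0.914 s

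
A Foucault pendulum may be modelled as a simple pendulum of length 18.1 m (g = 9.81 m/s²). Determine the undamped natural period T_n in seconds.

For a simple pendulum ω_n = √(g/L) = √(9.81/18.1) = √0.5420 = 0.7362 rad/s.
T_n = 2π/ω_n = 6.283/0.7362 = 8.535 s.

8.53 s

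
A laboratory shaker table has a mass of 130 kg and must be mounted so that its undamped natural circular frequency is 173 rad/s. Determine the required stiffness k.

k = m·ω_n² = 130 × 173.0² = 130 × 29930 = 3891000 N/m.

3890000 N/m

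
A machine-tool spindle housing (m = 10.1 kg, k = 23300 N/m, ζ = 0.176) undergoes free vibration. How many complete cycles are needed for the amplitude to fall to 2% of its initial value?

4 cycles

Logarithmic decrement δ = 2πζ/√(1 − ζ²) = 2π × 0.1760/√(1 − 0.0310) = 1.123.
x_n/x₀ = e^(−nδ) ≤ 0.02; take ln: n ≥ ln(1/0.02)/δ = 3.912/1.123 = 3.482.
So 4 complete cycles are required.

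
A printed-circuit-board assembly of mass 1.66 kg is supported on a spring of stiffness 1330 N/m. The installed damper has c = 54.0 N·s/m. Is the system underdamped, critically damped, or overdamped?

underdamped

c_c = 2√(k·m) = 93.97 N·s/m; ζ = c/c_c = 54.0/93.97 = 0.575.
Since ζ < 1 the system is underdamped.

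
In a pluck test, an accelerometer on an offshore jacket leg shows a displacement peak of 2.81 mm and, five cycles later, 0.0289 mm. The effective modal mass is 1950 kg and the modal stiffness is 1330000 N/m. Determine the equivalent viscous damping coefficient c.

14700 N·s/m

Logarithmic decrement δ = (1/n)·ln(x₀/x_n) = (1/5)·ln(2.81/0.0289) = (1/5)·ln(97.23) = 0.9154.
ζ = δ/√(4π² + δ²) = 0.9154/√(39.48 + 0.838) = 0.9154/6.350 = 0.1442.
c = ζ · 2√(km) = 0.1442 × 2√(1330000 × 1950) = 0.1442 × 101900 = 14680 N·s/m.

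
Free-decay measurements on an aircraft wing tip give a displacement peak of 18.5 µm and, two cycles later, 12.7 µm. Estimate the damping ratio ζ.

0.0299

Logarithmic decrement δ = (1/n)·ln(x₀/x_n) = (1/2)·ln(18.5/12.7) = (1/2)·ln(1.457) = 0.1881.
ζ = δ/√(4π² + δ²) = 0.1881/√(39.48 + 0.0354) = 0.1881/6.286 = 0.02992.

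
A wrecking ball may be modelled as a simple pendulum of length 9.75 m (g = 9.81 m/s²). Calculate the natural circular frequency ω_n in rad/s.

1.00 rad/s

For a simple pendulum ω_n = √(g/L) = √(9.81/9.75) = √1.006 = 1.003 rad/s.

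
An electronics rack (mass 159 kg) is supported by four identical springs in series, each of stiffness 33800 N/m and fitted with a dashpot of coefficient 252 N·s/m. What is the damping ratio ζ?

Series springs: 1/k_eq = 4/33800, so k_eq = 33800/4 = 8450 N/m.
ω_n = √(k_eq/m) = √(8450/159) = 7.290 rad/s.
Critical damping c_c = 2√(k_eq·m) = 2√(8450 × 159) = 2318 N·s/m, so ζ = c/c_c = 252/2318 = 0.1087.

0.109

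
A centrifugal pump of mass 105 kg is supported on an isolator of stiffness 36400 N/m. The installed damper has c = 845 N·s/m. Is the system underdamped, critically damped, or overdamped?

underdamped

c_c = 2√(k·m) = 3910 N·s/m; ζ = c/c_c = 845/3910 = 0.216.
Since ζ < 1 the system is underdamped.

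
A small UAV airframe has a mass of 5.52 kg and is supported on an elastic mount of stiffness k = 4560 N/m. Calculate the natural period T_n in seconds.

0.219 s

ω_n = √(k/m) = √(4560/5.52) = √826.1 = 28.74 rad/s.
T_n = 2π/ω_n = 6.283/28.74 = 0.2186 s.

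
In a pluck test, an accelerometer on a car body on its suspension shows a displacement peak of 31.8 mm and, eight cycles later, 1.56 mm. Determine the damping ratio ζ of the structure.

Logarithmic decrement δ = (1/n)·ln(x₀/x_n) = (1/8)·ln(31.8/1.56) = (1/8)·ln(20.38) = 0.3768.
ζ = δ/√(4π² + δ²) = 0.3768/√(39.48 + 0.142) = 0.3768/6.294 = 0.05987.

0.0599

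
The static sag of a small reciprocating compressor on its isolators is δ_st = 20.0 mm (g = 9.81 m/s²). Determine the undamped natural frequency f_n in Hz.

3.52 Hz

ω_n = √(g/δ_st) = √(9.81/0.0200) = √490.5 = 22.15 rad/s.
f_n = ω_n/(2π) = 22.15/6.283 = 3.525 Hz.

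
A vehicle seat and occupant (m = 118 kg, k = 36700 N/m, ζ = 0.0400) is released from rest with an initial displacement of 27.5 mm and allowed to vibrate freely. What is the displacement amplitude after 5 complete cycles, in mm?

7.82 mm

Logarithmic decrement δ = 2πζ/√(1 − ζ²) = 2π × 0.04000/√(1 − 0.00160) = 0.2515.
After n cycles, x_n/x₀ = e^(−nδ), so x_5 = 27.5 × e^(−5 × 0.2515) = 27.5 × 0.2843 = 7.819 mm.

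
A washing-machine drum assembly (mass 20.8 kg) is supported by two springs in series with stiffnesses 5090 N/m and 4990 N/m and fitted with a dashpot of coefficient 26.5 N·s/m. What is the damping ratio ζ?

0.0579

Series springs: 1/k_eq = 1/5090 + 1/4990 = 0.0003969, so k_eq = 2520 N/m.
ω_n = √(k_eq/m) = √(2520/20.8) = 11.01 rad/s.
Critical damping c_c = 2√(k_eq·m) = 2√(2520 × 20.8) = 457.9 N·s/m, so ζ = c/c_c = 26.5/457.9 = 0.05788.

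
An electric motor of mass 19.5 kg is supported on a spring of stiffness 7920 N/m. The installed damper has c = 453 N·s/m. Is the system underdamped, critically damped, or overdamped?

underdamped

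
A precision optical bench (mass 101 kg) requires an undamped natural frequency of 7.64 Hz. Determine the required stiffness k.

233000 N/m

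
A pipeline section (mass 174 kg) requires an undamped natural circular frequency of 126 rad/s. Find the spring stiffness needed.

k = m·ω_n² = 174 × 126.0² = 174 × 15880 = 2762000 N/m.

2760000 N/m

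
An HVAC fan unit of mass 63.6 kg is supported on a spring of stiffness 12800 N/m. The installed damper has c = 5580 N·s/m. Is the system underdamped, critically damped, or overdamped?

overdamped

c_c = 2√(k·m) = 1805 N·s/m; ζ = c/c_c = 5580/1805 = 3.09.
Since ζ > 1 the system is overdamped.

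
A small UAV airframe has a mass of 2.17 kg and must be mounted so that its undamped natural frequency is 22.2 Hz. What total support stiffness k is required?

42200 N/m

ω_n = 2πf_n = 2π × 22.2 = 139.5 rad/s.
k = m·ω_n² = 2.17 × 139.5² = 2.17 × 19460 = 42220 N/m.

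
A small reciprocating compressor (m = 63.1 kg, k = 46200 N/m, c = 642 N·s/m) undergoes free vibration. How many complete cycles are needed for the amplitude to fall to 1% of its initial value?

4 cycles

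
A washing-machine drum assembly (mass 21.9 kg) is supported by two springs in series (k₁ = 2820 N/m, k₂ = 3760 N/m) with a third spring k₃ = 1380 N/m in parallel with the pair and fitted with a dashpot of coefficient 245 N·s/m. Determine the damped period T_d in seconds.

Series pair: k_s = k₁k₂/(k₁+k₂) = (2820)(3760)/(2820 + 3760) = 1611 N/m. In parallel with k₃: k_eq = 1611 + 1380 = 2991 N/m.
ω_n = √(k_eq/m) = √(2991/21.9) = 11.69 rad/s.
Critical damping c_c = 2√(k_eq·m) = 2√(2991 × 21.9) = 511.9 N·s/m, so ζ = c/c_c = 245/511.9 = 0.4786.
ω_d = ω_n√(1 − ζ²) = 11.69 × √(1 − 0.229) = 10.26 rad/s.
T_d = 2π/ω_d = 0.6123 s.

0.612 s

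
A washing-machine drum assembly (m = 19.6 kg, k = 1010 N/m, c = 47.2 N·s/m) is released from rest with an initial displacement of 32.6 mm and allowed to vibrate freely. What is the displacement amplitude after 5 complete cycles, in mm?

ζ = c/(2√(km)) = 47.2/(2√(1010 × 19.6)) = 47.2/281.4 = 0.1677.
Logarithmic decrement δ = 2πζ/√(1 − ζ²) = 2π × 0.1677/√(1 − 0.0281) = 1.069.
After n cycles, x_n/x₀ = e^(−nδ), so x_5 = 32.6 × e^(−5 × 1.069) = 32.6 × 0.004771 = 0.1555 mm.

0.156 mm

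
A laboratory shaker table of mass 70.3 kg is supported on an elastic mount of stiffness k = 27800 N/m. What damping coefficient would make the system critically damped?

2800 N·s/m

c_c = 2√(k·m) = 2√(27800 × 70.3) = 2 × 1398 = 2796 N·s/m.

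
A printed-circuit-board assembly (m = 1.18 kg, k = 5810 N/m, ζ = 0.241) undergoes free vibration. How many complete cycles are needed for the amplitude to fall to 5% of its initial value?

2 cycles

Logarithmic decrement δ = 2πζ/√(1 − ζ²) = 2π × 0.2410/√(1 − 0.0581) = 1.560.
x_n/x₀ = e^(−nδ) ≤ 0.05; take ln: n ≥ ln(1/0.05)/δ = 2.996/1.560 = 1.920.
So 2 complete cycles are required.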